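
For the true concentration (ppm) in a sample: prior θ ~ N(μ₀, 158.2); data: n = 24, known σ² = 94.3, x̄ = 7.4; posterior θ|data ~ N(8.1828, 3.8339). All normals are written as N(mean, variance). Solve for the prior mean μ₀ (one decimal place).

The posterior mean is a precision-weighted average: μ_n = (τ₀μ₀ + τ_data·x̄)/(τ₀+τ_data), with τ₀=1/σ₀² and τ_data=n/σ².
Here τ₀ = 1/158.2 = 0.006321 and τ_data = 24/94.3 = 0.254507, so τ_n = 0.260828.
Rearranging for μ₀: μ₀ = (μ_n·τ_n − τ_data·x̄)/τ₀ = (8.1828·0.260828 − 0.254507·7.4) / 0.006321 = 0.250952/0.006321 ≈ 39.7.

μ₀ = 39.7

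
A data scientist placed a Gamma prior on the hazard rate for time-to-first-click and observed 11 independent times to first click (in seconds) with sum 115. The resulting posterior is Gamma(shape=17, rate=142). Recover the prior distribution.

Gamma(shape=6, rate=27)

Gamma–exponential conjugacy: posterior shape = α + n, posterior rate = β + Σtᵢ.
So α = 17 − 11 = 6 and β = 142 − 115 = 27.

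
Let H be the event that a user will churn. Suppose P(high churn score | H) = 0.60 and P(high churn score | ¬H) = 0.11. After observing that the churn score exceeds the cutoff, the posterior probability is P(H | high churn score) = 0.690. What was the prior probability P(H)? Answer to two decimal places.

Bayes' rule in odds form gives O(H|E) = O(H)·[P(E|H)/P(E|¬H)], hence O(H) = O(H|E)/LR.
Posterior odds = 0.690/(1−0.690) = 2.2258. LR = 0.60/0.11 = 5.4545.
Prior odds = 2.2258/5.4545 = 0.4081, so P(H) = 0.4081/(1+0.4081) ≈ 0.29.

P(H) = 0.29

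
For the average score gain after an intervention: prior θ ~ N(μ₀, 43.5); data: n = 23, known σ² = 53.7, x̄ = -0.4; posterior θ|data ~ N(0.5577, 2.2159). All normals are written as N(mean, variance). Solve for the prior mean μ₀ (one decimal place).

μ₀ = 18.4

With known observation variance, the Normal–Normal posterior has precision τ_n = τ₀ + n/σ² and mean μ_n = (τ₀μ₀ + (n/σ²)x̄)/τ_n.
Here τ₀ = 1/43.5 = 0.022989 and τ_data = 23/53.7 = 0.428305, so τ_n = 0.451294.
Rearranging for μ₀: μ₀ = (μ_n·τ_n − τ_data·x̄)/τ₀ = (0.5577·0.451294 − 0.428305·-0.4) / 0.022989 = 0.423009/0.022989 ≈ 18.4.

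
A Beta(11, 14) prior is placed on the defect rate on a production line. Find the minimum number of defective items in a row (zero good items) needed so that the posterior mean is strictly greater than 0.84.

After k defective items and 0 good items the posterior is Beta(11+k, 14), with mean (11+k)/(11+14+k).
Set (11+k)/(25+k) > 0.84 and solve: k > (0.84·25 − 11)/(1 − 0.84) = 62.500.
The smallest integer exceeding 62.500 is 63.

k = 63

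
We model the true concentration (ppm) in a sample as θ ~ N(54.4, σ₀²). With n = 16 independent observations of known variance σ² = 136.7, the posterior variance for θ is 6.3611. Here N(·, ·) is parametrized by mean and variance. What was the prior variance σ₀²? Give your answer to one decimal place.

σ₀² = 24.9

Posterior precision equals prior precision plus data precision: 1/σ_n² = 1/σ₀² + n/σ².
So 1/σ₀² = 1/6.3611 − 16/136.7 = 0.157206 − 0.117045 = 0.040161.
Hence σ₀² = 1/0.040161 ≈ 24.9.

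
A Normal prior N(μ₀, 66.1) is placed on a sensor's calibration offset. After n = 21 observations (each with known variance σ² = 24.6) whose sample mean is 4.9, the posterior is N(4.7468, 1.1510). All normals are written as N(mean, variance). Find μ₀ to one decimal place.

μ₀ = -3.9

With known observation variance, the Normal–Normal posterior has precision τ_n = τ₀ + n/σ² and mean μ_n = (τ₀μ₀ + (n/σ²)x̄)/τ_n.
Here τ₀ = 1/66.1 = 0.015129 and τ_data = 21/24.6 = 0.853659, so τ_n = 0.868788.
Rearranging for μ₀: μ₀ = (μ_n·τ_n − τ_data·x̄)/τ₀ = (4.7468·0.868788 − 0.853659·4.9) / 0.015129 = -0.058966/0.015129 ≈ -3.9.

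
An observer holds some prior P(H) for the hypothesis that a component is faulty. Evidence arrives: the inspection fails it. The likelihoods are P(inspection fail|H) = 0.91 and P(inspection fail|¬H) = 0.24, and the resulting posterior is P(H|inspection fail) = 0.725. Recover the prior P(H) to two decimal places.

In odds form, posterior odds = prior odds × likelihood ratio, so prior odds = posterior odds ÷ LR.
Posterior odds = 0.725/(1−0.725) = 2.6364. LR = 0.91/0.24 = 3.7917.
Prior odds = 2.6364/3.7917 = 0.6953, so P(H) = 0.6953/(1+0.6953) ≈ 0.41.

P(H) = 0.41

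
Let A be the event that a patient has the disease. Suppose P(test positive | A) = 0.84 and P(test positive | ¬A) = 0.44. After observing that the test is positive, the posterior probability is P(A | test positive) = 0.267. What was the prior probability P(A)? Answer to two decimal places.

P(A) = 0.16

In odds form, posterior odds = prior odds × likelihood ratio, so prior odds = posterior odds ÷ LR.
Posterior odds = 0.267/(1−0.267) = 0.3643. LR = 0.84/0.44 = 1.9091.
Prior odds = 0.3643/1.9091 = 0.1908, so P(A) = 0.1908/(1+0.1908) ≈ 0.16.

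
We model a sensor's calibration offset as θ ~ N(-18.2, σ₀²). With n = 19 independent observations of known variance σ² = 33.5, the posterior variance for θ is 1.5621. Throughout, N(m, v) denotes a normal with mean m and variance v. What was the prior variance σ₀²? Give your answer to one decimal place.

σ₀² = 13.7

For the Normal–Normal model with known σ², precisions add: τ_n = τ₀ + n/σ².
So 1/σ₀² = 1/1.5621 − 19/33.5 = 0.640164 − 0.567164 = 0.073000.
Hence σ₀² = 1/0.073000 ≈ 13.7.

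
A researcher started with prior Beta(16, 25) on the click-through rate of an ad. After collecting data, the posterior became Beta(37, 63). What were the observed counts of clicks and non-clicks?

Beta is conjugate to the binomial likelihood: posterior = Beta(α+s, β+f).
Match parameters: s=37−16=21, f=63−25=38.

21 clicks and 38 non-clicks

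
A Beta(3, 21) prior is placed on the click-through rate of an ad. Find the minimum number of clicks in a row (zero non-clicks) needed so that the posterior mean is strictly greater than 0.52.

k = 20

After k clicks and 0 non-clicks the posterior is Beta(3+k, 21), with mean (3+k)/(3+21+k).
Set (3+k)/(24+k) > 0.52 and solve: k > (0.52·24 − 3)/(1 − 0.52) = 19.750.
The smallest integer exceeding 19.750 is 20, and checking k=20: (23)/(44) = 0.5227 > 0.52.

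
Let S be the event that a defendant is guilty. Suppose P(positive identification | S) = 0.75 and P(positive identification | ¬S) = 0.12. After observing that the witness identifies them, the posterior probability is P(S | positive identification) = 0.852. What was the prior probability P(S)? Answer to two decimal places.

In odds form, posterior odds = prior odds × likelihood ratio, so prior odds = posterior odds ÷ LR.
Posterior odds = 0.852/(1−0.852) = 5.7568. LR = 0.75/0.12 = 6.2500.
Prior odds = 5.7568/6.2500 = 0.9211, so P(S) = 0.9211/(1+0.9211) ≈ 0.48.

P(S) = 0.48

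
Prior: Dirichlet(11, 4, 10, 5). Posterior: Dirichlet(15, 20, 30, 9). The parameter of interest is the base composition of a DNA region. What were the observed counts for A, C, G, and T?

counts (4, 16, 20, 4)

For a Dirichlet(α) prior with multinomial counts c, the posterior is Dirichlet(α + c) componentwise.
Counts are posterior − prior componentwise: 15−11=4, 20−4=16, 30−10=20, 9−5=4.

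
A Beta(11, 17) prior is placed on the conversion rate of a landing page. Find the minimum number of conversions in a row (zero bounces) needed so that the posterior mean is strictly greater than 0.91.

After k conversions and 0 bounces the posterior is Beta(11+k, 17), with mean (11+k)/(11+17+k).
Set (11+k)/(28+k) > 0.91 and solve: k > (0.91·28 − 11)/(1 − 0.91) = 160.889.
The smallest integer exceeding 160.889 is 161.

k = 161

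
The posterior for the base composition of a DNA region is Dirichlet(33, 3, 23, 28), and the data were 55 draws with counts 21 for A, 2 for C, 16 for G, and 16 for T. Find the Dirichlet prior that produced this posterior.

For a Dirichlet(α) prior with multinomial counts c, the posterior is Dirichlet(α + c) componentwise.
Subtract each count from the matching posterior parameter: 33−21=12, 3−2=1, 23−16=7, 28−16=12.

Dirichlet(12, 1, 7, 12)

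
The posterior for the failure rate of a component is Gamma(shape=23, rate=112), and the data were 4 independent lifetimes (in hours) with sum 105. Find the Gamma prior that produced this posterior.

Gamma(shape=19, rate=7)

Gamma–exponential conjugacy: posterior shape = α + n, posterior rate = β + Σtᵢ.
So α = 23 − 4 = 19 and β = 112 − 105 = 7.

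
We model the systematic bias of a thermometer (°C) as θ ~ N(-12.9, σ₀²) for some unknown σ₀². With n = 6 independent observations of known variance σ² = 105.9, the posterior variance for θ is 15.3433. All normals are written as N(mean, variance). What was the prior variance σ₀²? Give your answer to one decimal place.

Posterior precision equals prior precision plus data precision: 1/σ_n² = 1/σ₀² + n/σ².
So 1/σ₀² = 1/15.3433 − 6/105.9 = 0.065175 − 0.056657 = 0.008518.
Hence σ₀² = 1/0.008518 ≈ 117.4.

σ₀² = 117.4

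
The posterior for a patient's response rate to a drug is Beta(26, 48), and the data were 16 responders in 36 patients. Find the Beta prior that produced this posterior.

Beta(10, 28)

Beta is conjugate to the binomial likelihood: posterior = Beta(a+s, b+f).
Subtract the data counts: 26−16=10, 48−20=28.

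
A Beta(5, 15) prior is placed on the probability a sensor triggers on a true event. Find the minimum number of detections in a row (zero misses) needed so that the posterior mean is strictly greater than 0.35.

After k detections and 0 misses the posterior is Beta(5+k, 15), with mean (5+k)/(5+15+k).
Set (5+k)/(20+k) > 0.35 and solve: k > (0.35·20 − 5)/(1 − 0.35) = 3.077.
The smallest integer exceeding 3.077 is 4.

k = 4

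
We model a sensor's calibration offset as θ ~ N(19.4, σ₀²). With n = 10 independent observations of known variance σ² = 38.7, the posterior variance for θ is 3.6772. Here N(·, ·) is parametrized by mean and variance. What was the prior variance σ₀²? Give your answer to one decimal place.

σ₀² = 73.8

For the Normal–Normal model with known σ², precisions add: τ_n = τ₀ + n/σ².
So 1/σ₀² = 1/3.6772 − 10/38.7 = 0.271946 − 0.258398 = 0.013548.
Hence σ₀² = 1/0.013548 ≈ 73.8.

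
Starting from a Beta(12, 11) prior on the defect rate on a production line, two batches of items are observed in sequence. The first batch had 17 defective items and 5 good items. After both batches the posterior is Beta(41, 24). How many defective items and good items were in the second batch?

12 defective items and 8 good items

Sequential conjugate updates are equivalent to a single update on the pooled data, so total successes = posterior α − prior α and total failures = posterior β − prior β.
Total across both batches: 41−12=29 defective items, 24−11=13 good items.
Subtract the first batch: 29−17=12 defective items and 13−5=8 good items.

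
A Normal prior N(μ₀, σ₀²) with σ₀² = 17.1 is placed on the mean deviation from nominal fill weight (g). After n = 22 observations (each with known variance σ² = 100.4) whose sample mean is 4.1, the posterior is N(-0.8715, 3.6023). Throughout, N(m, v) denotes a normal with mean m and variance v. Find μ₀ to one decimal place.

With known observation variance, the Normal–Normal posterior has precision τ_n = τ₀ + n/σ² and mean μ_n = (τ₀μ₀ + (n/σ²)x̄)/τ_n.
Here τ₀ = 1/17.1 = 0.058480 and τ_data = 22/100.4 = 0.219124, so τ_n = 0.277604.
Rearranging for μ₀: μ₀ = (μ_n·τ_n − τ_data·x̄)/τ₀ = (-0.8715·0.277604 − 0.219124·4.1) / 0.058480 = -1.140340/0.058480 ≈ -19.5.

μ₀ = -19.5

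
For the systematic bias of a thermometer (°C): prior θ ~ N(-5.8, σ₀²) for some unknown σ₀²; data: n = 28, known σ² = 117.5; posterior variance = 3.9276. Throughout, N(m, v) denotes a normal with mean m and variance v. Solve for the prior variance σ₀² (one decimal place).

σ₀² = 61.3

For the Normal–Normal model with known σ², precisions add: τ_n = τ₀ + n/σ².
So 1/σ₀² = 1/3.9276 − 28/117.5 = 0.254608 − 0.238298 = 0.016310.
Hence σ₀² = 1/0.016310 ≈ 61.3.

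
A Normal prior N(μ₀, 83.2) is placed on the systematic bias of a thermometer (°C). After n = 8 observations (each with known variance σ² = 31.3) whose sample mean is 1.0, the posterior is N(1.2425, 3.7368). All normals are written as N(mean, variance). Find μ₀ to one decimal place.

μ₀ = 6.4

With known observation variance, the Normal–Normal posterior has precision τ_n = τ₀ + n/σ² and mean μ_n = (τ₀μ₀ + (n/σ²)x̄)/τ_n.
Here τ₀ = 1/83.2 = 0.012019 and τ_data = 8/31.3 = 0.255591, so τ_n = 0.267610.
Rearranging for μ₀: μ₀ = (μ_n·τ_n − τ_data·x̄)/τ₀ = (1.2425·0.267610 − 0.255591·1.0) / 0.012019 = 0.076914/0.012019 ≈ 6.4.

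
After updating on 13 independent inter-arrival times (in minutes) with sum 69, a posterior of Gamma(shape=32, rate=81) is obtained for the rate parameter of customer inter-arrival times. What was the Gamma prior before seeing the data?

Gamma(shape=19, rate=12)

For an exponential likelihood with a Gamma(α, β) prior on the rate, n observations with total T give posterior Gamma(α+n, β+T).
So α = 32 − 13 = 19 and β = 81 − 69 = 12.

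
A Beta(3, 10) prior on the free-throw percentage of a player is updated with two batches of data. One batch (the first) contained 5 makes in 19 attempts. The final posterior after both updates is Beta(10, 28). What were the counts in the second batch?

2 makes and 4 misses

Sequential conjugate updates are equivalent to a single update on the pooled data, so total successes = posterior α − prior α and total failures = posterior β − prior β.
Total across both batches: 10−3=7 makes, 28−10=18 misses.
Subtract the first batch: 7−5=2 makes and 18−14=4 misses.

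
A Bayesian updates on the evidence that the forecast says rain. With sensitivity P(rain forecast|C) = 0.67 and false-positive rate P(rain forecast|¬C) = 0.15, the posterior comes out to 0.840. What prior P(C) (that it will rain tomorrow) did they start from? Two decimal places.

P(C) = 0.54

In odds form, posterior odds = prior odds × likelihood ratio, so prior odds = posterior odds ÷ LR.
Posterior odds = 0.840/(1−0.840) = 5.2500. LR = 0.67/0.15 = 4.4667.
Prior odds = 5.2500/4.4667 = 1.1754, so P(C) = 1.1754/(1+1.1754) ≈ 0.54.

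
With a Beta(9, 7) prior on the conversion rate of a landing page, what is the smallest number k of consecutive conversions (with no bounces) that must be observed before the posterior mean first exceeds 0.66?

After k conversions and 0 bounces the posterior is Beta(9+k, 7), with mean (9+k)/(9+7+k).
Set (9+k)/(16+k) > 0.66 and solve: k > (0.66·16 − 9)/(1 − 0.66) = 4.588.
The smallest integer exceeding 4.588 is 5, and checking k=5: (14)/(21) = 0.6667 > 0.66.

k = 5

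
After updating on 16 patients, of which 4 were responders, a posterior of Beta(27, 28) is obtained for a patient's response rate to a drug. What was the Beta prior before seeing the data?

Beta(23, 16)

Under Beta–binomial conjugacy the posterior parameters are (a+s, b+f).
So a = 27 − 4 = 23 and b = 28 − 12 = 16.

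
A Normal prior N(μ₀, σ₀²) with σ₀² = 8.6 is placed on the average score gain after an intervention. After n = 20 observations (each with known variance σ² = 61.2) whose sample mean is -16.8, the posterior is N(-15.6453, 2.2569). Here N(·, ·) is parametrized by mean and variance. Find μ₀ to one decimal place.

The posterior mean is a precision-weighted average: μ_n = (τ₀μ₀ + τ_data·x̄)/(τ₀+τ_data), with τ₀=1/σ₀² and τ_data=n/σ².
Here τ₀ = 1/8.6 = 0.116279 and τ_data = 20/61.2 = 0.326797, so τ_n = 0.443076.
Rearranging for μ₀: μ₀ = (μ_n·τ_n − τ_data·x̄)/τ₀ = (-15.6453·0.443076 − 0.326797·-16.8) / 0.116279 = -1.441867/0.116279 ≈ -12.4.

μ₀ = -12.4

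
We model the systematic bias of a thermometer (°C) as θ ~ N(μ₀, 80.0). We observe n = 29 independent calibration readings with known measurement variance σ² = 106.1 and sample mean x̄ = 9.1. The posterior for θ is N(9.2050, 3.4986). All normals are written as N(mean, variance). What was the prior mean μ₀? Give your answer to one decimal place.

μ₀ = 11.5

With known observation variance, the Normal–Normal posterior has precision τ_n = τ₀ + n/σ² and mean μ_n = (τ₀μ₀ + (n/σ²)x̄)/τ_n.
Here τ₀ = 1/80.0 = 0.012500 and τ_data = 29/106.1 = 0.273327, so τ_n = 0.285827.
Rearranging for μ₀: μ₀ = (μ_n·τ_n − τ_data·x̄)/τ₀ = (9.2050·0.285827 − 0.273327·9.1) / 0.012500 = 0.143762/0.012500 ≈ 11.5.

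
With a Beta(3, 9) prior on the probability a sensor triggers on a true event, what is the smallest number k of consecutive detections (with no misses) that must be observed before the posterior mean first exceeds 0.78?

k = 29

After k detections and 0 misses the posterior is Beta(3+k, 9), with mean (3+k)/(3+9+k).
Set (3+k)/(12+k) > 0.78 and solve: k > (0.78·12 − 3)/(1 − 0.78) = 28.909.
The smallest integer exceeding 28.909 is 29.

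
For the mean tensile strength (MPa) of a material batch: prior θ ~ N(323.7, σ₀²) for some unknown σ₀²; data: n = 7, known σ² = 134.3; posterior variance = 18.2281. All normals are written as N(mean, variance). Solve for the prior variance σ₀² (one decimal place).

For the Normal–Normal model with known σ², precisions add: τ_n = τ₀ + n/σ².
So 1/σ₀² = 1/18.2281 − 7/134.3 = 0.054860 − 0.052122 = 0.002738.
Hence σ₀² = 1/0.002738 ≈ 365.2.

σ₀² = 365.2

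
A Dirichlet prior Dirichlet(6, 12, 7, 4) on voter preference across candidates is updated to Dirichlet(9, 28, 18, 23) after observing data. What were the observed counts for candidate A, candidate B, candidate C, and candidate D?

For a Dirichlet(α) prior with multinomial counts c, the posterior is Dirichlet(α + c) componentwise.
Counts are posterior − prior componentwise: 9−6=3, 28−12=16, 18−7=11, 23−4=19.

counts (3, 16, 11, 19)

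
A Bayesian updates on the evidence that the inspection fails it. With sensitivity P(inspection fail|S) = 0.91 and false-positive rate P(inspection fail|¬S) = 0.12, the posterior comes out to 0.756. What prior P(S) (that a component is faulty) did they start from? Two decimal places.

In odds form, posterior odds = prior odds × likelihood ratio, so prior odds = posterior odds ÷ LR.
Posterior odds = 0.756/(1−0.756) = 3.0984. LR = 0.91/0.12 = 7.5833.
Prior odds = 3.0984/7.5833 = 0.4086, so P(S) = 0.4086/(1+0.4086) ≈ 0.29.

P(S) = 0.29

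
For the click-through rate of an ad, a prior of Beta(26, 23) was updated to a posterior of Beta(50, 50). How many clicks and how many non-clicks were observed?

Under Beta–binomial conjugacy the posterior parameters are (α+s, β+f).
Match parameters: s=50−26=24, f=50−23=27.

24 clicks and 27 non-clicks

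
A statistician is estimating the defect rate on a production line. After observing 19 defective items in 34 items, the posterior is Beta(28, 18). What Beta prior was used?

Beta(9, 3)

A Beta(a, b) prior with s successes and f failures in binomial data gives a Beta(a+s, b+f) posterior.
So a = 28 − 19 = 9 and b = 18 − 15 = 3.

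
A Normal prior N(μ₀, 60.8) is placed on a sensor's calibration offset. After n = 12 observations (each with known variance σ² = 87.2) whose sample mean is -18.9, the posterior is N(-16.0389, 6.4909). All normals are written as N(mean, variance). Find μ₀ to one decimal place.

μ₀ = 7.9

With known observation variance, the Normal–Normal posterior has precision τ_n = τ₀ + n/σ² and mean μ_n = (τ₀μ₀ + (n/σ²)x̄)/τ_n.
Here τ₀ = 1/60.8 = 0.016447 and τ_data = 12/87.2 = 0.137615, so τ_n = 0.154062.
Rearranging for μ₀: μ₀ = (μ_n·τ_n − τ_data·x̄)/τ₀ = (-16.0389·0.154062 − 0.137615·-18.9) / 0.016447 = 0.129938/0.016447 ≈ 7.9.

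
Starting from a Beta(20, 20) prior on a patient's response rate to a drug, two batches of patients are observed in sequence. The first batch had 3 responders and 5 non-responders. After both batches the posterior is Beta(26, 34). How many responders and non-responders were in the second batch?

3 responders and 9 non-responders

Because Beta–binomial updating is additive in the counts, the combined data contributed (α_post−α_prior, β_post−β_prior) successes and failures.
Total across both batches: 26−20=6 responders, 34−20=14 non-responders.
Subtract the first batch: 6−3=3 responders and 14−5=9 non-responders.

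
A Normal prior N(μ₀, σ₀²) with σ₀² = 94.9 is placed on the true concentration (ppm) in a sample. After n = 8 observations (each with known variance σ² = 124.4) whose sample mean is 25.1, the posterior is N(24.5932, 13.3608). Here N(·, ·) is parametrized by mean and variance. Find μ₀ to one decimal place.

μ₀ = 21.5

The posterior mean is a precision-weighted average: μ_n = (τ₀μ₀ + τ_data·x̄)/(τ₀+τ_data), with τ₀=1/σ₀² and τ_data=n/σ².
Here τ₀ = 1/94.9 = 0.010537 and τ_data = 8/124.4 = 0.064309, so τ_n = 0.074846.
Rearranging for μ₀: μ₀ = (μ_n·τ_n − τ_data·x̄)/τ₀ = (24.5932·0.074846 − 0.064309·25.1) / 0.010537 = 0.226547/0.010537 ≈ 21.5.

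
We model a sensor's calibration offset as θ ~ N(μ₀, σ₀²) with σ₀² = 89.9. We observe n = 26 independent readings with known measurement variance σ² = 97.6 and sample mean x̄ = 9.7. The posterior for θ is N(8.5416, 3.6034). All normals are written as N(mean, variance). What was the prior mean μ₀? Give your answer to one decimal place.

μ₀ = -19.2

With known observation variance, the Normal–Normal posterior has precision τ_n = τ₀ + n/σ² and mean μ_n = (τ₀μ₀ + (n/σ²)x̄)/τ_n.
Here τ₀ = 1/89.9 = 0.011123 and τ_data = 26/97.6 = 0.266393, so τ_n = 0.277516.
Rearranging for μ₀: μ₀ = (μ_n·τ_n − τ_data·x̄)/τ₀ = (8.5416·0.277516 − 0.266393·9.7) / 0.011123 = -0.213581/0.011123 ≈ -19.2.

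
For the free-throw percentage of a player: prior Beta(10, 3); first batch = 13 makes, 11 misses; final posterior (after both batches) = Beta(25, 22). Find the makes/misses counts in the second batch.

Sequential conjugate updates are equivalent to a single update on the pooled data, so total successes = posterior α − prior α and total failures = posterior β − prior β.
Total across both batches: 25−10=15 makes, 22−3=19 misses.
Subtract the first batch: 15−13=2 makes and 19−11=8 misses.

2 makes and 8 misses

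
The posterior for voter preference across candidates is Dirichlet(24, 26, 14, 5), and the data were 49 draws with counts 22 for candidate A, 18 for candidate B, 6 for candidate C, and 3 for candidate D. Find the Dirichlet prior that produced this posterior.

For a Dirichlet(α) prior with multinomial counts c, the posterior is Dirichlet(α + c) componentwise.
Subtract each count from the matching posterior parameter: 24−22=2, 26−18=8, 14−6=8, 5−3=2.

Dirichlet(2, 8, 8, 2)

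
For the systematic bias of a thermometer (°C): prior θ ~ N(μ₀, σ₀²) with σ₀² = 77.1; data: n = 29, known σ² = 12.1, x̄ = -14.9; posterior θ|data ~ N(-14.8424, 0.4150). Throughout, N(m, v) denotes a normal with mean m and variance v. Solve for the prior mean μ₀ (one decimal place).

The posterior mean is a precision-weighted average: μ_n = (τ₀μ₀ + τ_data·x̄)/(τ₀+τ_data), with τ₀=1/σ₀² and τ_data=n/σ².
Here τ₀ = 1/77.1 = 0.012970 and τ_data = 29/12.1 = 2.396694, so τ_n = 2.409664.
Rearranging for μ₀: μ₀ = (μ_n·τ_n − τ_data·x̄)/τ₀ = (-14.8424·2.409664 − 2.396694·-14.9) / 0.012970 = -0.054456/0.012970 ≈ -4.2.

μ₀ = -4.2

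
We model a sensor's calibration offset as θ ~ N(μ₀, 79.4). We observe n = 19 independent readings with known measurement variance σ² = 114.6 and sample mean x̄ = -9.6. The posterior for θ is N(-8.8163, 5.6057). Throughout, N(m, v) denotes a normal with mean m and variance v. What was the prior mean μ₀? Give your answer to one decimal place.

μ₀ = 1.5

With known observation variance, the Normal–Normal posterior has precision τ_n = τ₀ + n/σ² and mean μ_n = (τ₀μ₀ + (n/σ²)x̄)/τ_n.
Here τ₀ = 1/79.4 = 0.012594 and τ_data = 19/114.6 = 0.165794, so τ_n = 0.178388.
Rearranging for μ₀: μ₀ = (μ_n·τ_n − τ_data·x̄)/τ₀ = (-8.8163·0.178388 − 0.165794·-9.6) / 0.012594 = 0.018900/0.012594 ≈ 1.5.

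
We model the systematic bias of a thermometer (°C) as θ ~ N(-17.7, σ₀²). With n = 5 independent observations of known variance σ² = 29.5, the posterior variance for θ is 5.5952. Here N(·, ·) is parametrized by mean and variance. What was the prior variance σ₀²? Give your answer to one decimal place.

σ₀² = 108.3

For the Normal–Normal model with known σ², precisions add: τ_n = τ₀ + n/σ².
So 1/σ₀² = 1/5.5952 − 5/29.5 = 0.178725 − 0.169492 = 0.009233.
Hence σ₀² = 1/0.009233 ≈ 108.3.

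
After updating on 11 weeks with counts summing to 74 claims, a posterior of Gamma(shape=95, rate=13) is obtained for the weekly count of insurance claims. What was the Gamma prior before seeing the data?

A Gamma(α, β) prior (rate parametrization) on a Poisson rate with n observations summing to S gives posterior Gamma(α+S, β+n).
So α = 95 − 74 = 21 and β = 13 − 11 = 2.

Gamma(shape=21, rate=2)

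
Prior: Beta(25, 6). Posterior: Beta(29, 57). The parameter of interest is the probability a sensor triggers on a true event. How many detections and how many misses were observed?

4 detections and 51 misses

Beta is conjugate to the binomial likelihood: posterior = Beta(α+s, β+f).
Match parameters: s=29−25=4, f=57−6=51.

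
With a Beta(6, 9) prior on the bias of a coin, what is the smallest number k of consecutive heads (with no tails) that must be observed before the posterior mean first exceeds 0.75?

k = 22

After k heads and 0 tails the posterior is Beta(6+k, 9), with mean (6+k)/(6+9+k).
Set (6+k)/(15+k) > 0.75 and solve: k > (0.75·15 − 6)/(1 − 0.75) = 21.000.
The smallest integer exceeding 21.000 is 22, and checking k=22: (28)/(37) = 0.7568 > 0.75.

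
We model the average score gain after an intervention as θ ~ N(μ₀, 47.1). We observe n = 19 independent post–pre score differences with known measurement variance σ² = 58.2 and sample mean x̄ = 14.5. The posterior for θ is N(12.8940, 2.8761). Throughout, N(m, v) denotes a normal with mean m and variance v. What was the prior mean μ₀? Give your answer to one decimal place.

With known observation variance, the Normal–Normal posterior has precision τ_n = τ₀ + n/σ² and mean μ_n = (τ₀μ₀ + (n/σ²)x̄)/τ_n.
Here τ₀ = 1/47.1 = 0.021231 and τ_data = 19/58.2 = 0.326460, so τ_n = 0.347691.
Rearranging for μ₀: μ₀ = (μ_n·τ_n − τ_data·x̄)/τ₀ = (12.8940·0.347691 − 0.326460·14.5) / 0.021231 = -0.250542/0.021231 ≈ -11.8.

μ₀ = -11.8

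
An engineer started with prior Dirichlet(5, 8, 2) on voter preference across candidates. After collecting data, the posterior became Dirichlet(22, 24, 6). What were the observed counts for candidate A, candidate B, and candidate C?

For a Dirichlet(α) prior with multinomial counts c, the posterior is Dirichlet(α + c) componentwise.
Counts are posterior − prior componentwise: 22−5=17, 24−8=16, 6−2=4.

counts (17, 16, 4)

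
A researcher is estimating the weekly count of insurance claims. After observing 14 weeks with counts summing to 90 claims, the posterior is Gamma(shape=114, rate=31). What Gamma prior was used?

Gamma–Poisson conjugacy: posterior shape = α + Σxᵢ, posterior rate = β + n.
So α = 114 − 90 = 24 and β = 31 − 14 = 17.

Gamma(shape=24, rate=17)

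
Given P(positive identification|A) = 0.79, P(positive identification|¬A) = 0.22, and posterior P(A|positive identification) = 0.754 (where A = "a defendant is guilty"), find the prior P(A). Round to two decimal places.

P(A) = 0.46

In odds form, posterior odds = prior odds × likelihood ratio, so prior odds = posterior odds ÷ LR.
Posterior odds = 0.754/(1−0.754) = 3.0650. LR = 0.79/0.22 = 3.5909.
Prior odds = 3.0650/3.5909 = 0.8535, so P(A) = 0.8535/(1+0.8535) ≈ 0.46.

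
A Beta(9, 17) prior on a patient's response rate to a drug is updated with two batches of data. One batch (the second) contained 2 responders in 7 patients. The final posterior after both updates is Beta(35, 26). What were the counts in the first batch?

Sequential conjugate updates are equivalent to a single update on the pooled data, so total successes = posterior α − prior α and total failures = posterior β − prior β.
Total across both batches: 35−9=26 responders, 26−17=9 non-responders.
Subtract the second batch: 26−2=24 responders and 9−5=4 non-responders.

24 responders and 4 non-responders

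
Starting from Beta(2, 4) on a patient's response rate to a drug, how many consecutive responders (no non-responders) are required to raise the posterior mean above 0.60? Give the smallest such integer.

After k responders and 0 non-responders the posterior is Beta(2+k, 4), with mean (2+k)/(2+4+k).
Set (2+k)/(6+k) > 0.60 and solve: k > (0.60·6 − 2)/(1 − 0.60) = 4.000.
The smallest integer exceeding 4.000 is 5.

k = 5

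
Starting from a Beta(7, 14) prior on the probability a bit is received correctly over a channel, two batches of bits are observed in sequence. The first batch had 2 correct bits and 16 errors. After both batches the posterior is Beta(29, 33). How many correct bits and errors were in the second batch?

20 correct bits and 3 errors

Because Beta–binomial updating is additive in the counts, the combined data contributed (α_post−α_prior, β_post−β_prior) successes and failures.
Total across both batches: 29−7=22 correct bits, 33−14=19 errors.
Subtract the first batch: 22−2=20 correct bits and 19−16=3 errors.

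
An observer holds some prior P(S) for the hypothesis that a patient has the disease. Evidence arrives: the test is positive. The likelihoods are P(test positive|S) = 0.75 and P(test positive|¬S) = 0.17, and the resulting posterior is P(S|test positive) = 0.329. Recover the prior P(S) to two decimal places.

In odds form, posterior odds = prior odds × likelihood ratio, so prior odds = posterior odds ÷ LR.
Posterior odds = 0.329/(1−0.329) = 0.4903. LR = 0.75/0.17 = 4.4118.
Prior odds = 0.4903/4.4118 = 0.1111, so P(S) = 0.1111/(1+0.1111) ≈ 0.10.

P(S) = 0.10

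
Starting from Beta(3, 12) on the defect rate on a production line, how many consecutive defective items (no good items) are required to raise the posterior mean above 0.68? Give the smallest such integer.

After k defective items and 0 good items the posterior is Beta(3+k, 12), with mean (3+k)/(3+12+k).
Set (3+k)/(15+k) > 0.68 and solve: k > (0.68·15 − 3)/(1 − 0.68) = 22.500.
The smallest integer exceeding 22.500 is 23, and checking k=23: (26)/(38) = 0.6842 > 0.68.

k = 23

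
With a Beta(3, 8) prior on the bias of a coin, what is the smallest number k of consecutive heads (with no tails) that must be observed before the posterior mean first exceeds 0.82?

After k heads and 0 tails the posterior is Beta(3+k, 8), with mean (3+k)/(3+8+k).
Set (3+k)/(11+k) > 0.82 and solve: k > (0.82·11 − 3)/(1 − 0.82) = 33.444.
The smallest integer exceeding 33.444 is 34, and checking k=34: (37)/(45) = 0.8222 > 0.82.

k = 34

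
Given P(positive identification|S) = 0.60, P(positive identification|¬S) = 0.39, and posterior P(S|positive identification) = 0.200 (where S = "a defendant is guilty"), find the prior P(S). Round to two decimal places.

Bayes' rule in odds form gives O(S|E) = O(S)·[P(E|S)/P(E|¬S)], hence O(S) = O(S|E)/LR.
Posterior odds = 0.200/(1−0.200) = 0.2500. LR = 0.60/0.39 = 1.5385.
Prior odds = 0.2500/1.5385 = 0.1625, so P(S) = 0.1625/(1+0.1625) ≈ 0.14.

P(S) = 0.14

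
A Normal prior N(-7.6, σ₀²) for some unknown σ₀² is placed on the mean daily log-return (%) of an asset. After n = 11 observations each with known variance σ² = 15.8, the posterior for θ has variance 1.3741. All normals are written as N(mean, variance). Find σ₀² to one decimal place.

σ₀² = 31.7

For the Normal–Normal model with known σ², precisions add: τ_n = τ₀ + n/σ².
So 1/σ₀² = 1/1.3741 − 11/15.8 = 0.727749 − 0.696203 = 0.031546.
Hence σ₀² = 1/0.031546 ≈ 31.7.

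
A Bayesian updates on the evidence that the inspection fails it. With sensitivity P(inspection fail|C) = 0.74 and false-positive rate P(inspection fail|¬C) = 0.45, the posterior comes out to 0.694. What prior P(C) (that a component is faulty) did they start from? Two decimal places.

P(C) = 0.58

Bayes' rule in odds form gives O(C|E) = O(C)·[P(E|C)/P(E|¬C)], hence O(C) = O(C|E)/LR.
Posterior odds = 0.694/(1−0.694) = 2.2680. LR = 0.74/0.45 = 1.6444.
Prior odds = 2.2680/1.6444 = 1.3792, so P(C) = 1.3792/(1+1.3792) ≈ 0.58.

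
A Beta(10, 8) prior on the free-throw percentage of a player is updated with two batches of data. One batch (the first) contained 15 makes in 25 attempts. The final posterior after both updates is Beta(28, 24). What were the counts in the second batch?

Sequential conjugate updates are equivalent to a single update on the pooled data, so total successes = posterior α − prior α and total failures = posterior β − prior β.
Total across both batches: 28−10=18 makes, 24−8=16 misses.
Subtract the first batch: 18−15=3 makes and 16−10=6 misses.

3 makes and 6 misses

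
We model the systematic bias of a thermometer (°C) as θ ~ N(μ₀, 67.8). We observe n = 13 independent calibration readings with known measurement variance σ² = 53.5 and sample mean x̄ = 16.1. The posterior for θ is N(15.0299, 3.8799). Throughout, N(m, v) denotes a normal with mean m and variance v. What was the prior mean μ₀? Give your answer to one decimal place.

μ₀ = -2.6

The posterior mean is a precision-weighted average: μ_n = (τ₀μ₀ + τ_data·x̄)/(τ₀+τ_data), with τ₀=1/σ₀² and τ_data=n/σ².
Here τ₀ = 1/67.8 = 0.014749 and τ_data = 13/53.5 = 0.242991, so τ_n = 0.257740.
Rearranging for μ₀: μ₀ = (μ_n·τ_n − τ_data·x̄)/τ₀ = (15.0299·0.257740 − 0.242991·16.1) / 0.014749 = -0.038349/0.014749 ≈ -2.6.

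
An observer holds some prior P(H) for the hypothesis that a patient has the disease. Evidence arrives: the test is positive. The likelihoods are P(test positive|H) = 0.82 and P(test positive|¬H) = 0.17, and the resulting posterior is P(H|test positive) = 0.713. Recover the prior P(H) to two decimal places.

P(H) = 0.34

Bayes' rule in odds form gives O(H|E) = O(H)·[P(E|H)/P(E|¬H)], hence O(H) = O(H|E)/LR.
Posterior odds = 0.713/(1−0.713) = 2.4843. LR = 0.82/0.17 = 4.8235.
Prior odds = 2.4843/4.8235 = 0.5150, so P(H) = 0.5150/(1+0.5150) ≈ 0.34.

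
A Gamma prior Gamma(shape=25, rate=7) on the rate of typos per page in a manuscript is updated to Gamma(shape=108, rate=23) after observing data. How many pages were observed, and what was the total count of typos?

n = 16 pages with total 83 typos

A Gamma(α, β) prior (rate parametrization) on a Poisson rate with n observations summing to S gives posterior Gamma(α+S, β+n).
Matching: Σxᵢ = 108 − 25 = 83 and n = 23 − 7 = 16.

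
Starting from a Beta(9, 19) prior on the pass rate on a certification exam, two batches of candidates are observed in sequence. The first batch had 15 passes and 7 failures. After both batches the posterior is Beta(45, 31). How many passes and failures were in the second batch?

Because Beta–binomial updating is additive in the counts, the combined data contributed (α_post−α_prior, β_post−β_prior) successes and failures.
Total across both batches: 45−9=36 passes, 31−19=12 failures.
Subtract the first batch: 36−15=21 passes and 12−7=5 failures.

21 passes and 5 failures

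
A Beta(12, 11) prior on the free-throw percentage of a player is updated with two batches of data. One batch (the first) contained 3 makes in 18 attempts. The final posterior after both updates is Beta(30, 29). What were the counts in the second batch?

Sequential conjugate updates are equivalent to a single update on the pooled data, so total successes = posterior α − prior α and total failures = posterior β − prior β.
Total across both batches: 30−12=18 makes, 29−11=18 misses.
Subtract the first batch: 18−3=15 makes and 18−15=3 misses.

15 makes and 3 misses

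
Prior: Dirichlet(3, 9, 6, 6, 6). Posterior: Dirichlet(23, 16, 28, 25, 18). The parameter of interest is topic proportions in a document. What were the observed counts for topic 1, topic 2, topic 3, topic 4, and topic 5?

For a Dirichlet(α) prior with multinomial counts c, the posterior is Dirichlet(α + c) componentwise.
Counts are posterior − prior componentwise: 23−3=20, 16−9=7, 28−6=22, 25−6=19, 18−6=12.

counts (20, 7, 22, 19, 12)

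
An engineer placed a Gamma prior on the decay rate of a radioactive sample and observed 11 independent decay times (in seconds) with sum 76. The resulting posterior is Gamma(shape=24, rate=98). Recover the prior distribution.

Gamma(shape=13, rate=22)

For an exponential likelihood with a Gamma(α, β) prior on the rate, n observations with total T give posterior Gamma(α+n, β+T).
So α = 24 − 11 = 13 and β = 98 − 76 = 22.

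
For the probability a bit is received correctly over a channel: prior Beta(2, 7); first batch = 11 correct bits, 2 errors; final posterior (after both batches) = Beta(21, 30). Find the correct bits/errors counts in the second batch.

8 correct bits and 21 errors

Because Beta–binomial updating is additive in the counts, the combined data contributed (α_post−α_prior, β_post−β_prior) successes and failures.
Total across both batches: 21−2=19 correct bits, 30−7=23 errors.
Subtract the first batch: 19−11=8 correct bits and 23−2=21 errors.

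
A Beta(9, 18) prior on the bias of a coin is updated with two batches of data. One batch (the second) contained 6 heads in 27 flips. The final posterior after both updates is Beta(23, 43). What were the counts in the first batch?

8 heads and 4 tails

Sequential conjugate updates are equivalent to a single update on the pooled data, so total successes = posterior α − prior α and total failures = posterior β − prior β.
Total across both batches: 23−9=14 heads, 43−18=25 tails.
Subtract the second batch: 14−6=8 heads and 25−21=4 tails.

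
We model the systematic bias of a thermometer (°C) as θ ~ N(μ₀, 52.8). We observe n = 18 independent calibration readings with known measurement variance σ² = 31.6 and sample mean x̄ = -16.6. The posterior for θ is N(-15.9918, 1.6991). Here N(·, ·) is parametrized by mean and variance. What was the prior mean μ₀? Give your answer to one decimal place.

μ₀ = 2.3

The posterior mean is a precision-weighted average: μ_n = (τ₀μ₀ + τ_data·x̄)/(τ₀+τ_data), with τ₀=1/σ₀² and τ_data=n/σ².
Here τ₀ = 1/52.8 = 0.018939 and τ_data = 18/31.6 = 0.569620, so τ_n = 0.588559.
Rearranging for μ₀: μ₀ = (μ_n·τ_n − τ_data·x̄)/τ₀ = (-15.9918·0.588559 − 0.569620·-16.6) / 0.018939 = 0.043574/0.018939 ≈ 2.3.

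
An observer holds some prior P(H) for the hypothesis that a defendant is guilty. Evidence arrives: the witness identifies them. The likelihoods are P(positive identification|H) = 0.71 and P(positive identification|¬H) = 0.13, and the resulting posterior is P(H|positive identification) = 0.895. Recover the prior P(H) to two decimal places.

P(H) = 0.61

Bayes' rule in odds form gives O(H|E) = O(H)·[P(E|H)/P(E|¬H)], hence O(H) = O(H|E)/LR.
Posterior odds = 0.895/(1−0.895) = 8.5238. LR = 0.71/0.13 = 5.4615.
Prior odds = 8.5238/5.4615 = 1.5607, so P(H) = 1.5607/(1+1.5607) ≈ 0.61.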